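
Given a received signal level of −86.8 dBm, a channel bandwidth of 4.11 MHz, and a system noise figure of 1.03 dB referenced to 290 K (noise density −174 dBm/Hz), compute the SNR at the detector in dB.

Noise floor: N = −174 + 10 log₁₀(B) + NF
10 log₁₀(4.11×10⁶) = 66.14 dB
N = −174 + 66.14 + 1.03 = −106.83 dBm
SNR = P_sig − N = −86.8 − (−106.83) = 20.03 dB → 20.0 dB

20.0 dB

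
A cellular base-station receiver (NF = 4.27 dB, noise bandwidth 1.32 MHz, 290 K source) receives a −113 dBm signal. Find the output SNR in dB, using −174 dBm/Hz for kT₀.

Noise floor: N = −174 + 10 log₁₀(B) + NF
10 log₁₀(1.32×10⁶) = 61.21 dB
N = −174 + 61.21 + 4.27 = −108.52 dBm
SNR = P_sig − N = −113 − (−108.52) = −4.48 dB → −4.5 dB

−4.5 dB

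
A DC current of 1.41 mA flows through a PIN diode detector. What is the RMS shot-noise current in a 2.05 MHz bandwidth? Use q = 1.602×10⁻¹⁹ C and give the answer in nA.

30.4 nA

I_n = √(2qI·B)
2qI·B = 2 × 1.602×10⁻¹⁹ × 1.41×10⁻³ × 2.05×10⁶ = 9.26×10⁻¹⁶ A²
I_n = √(9.26×10⁻¹⁶) = 3.04×10⁻⁸ A = 30.4 nA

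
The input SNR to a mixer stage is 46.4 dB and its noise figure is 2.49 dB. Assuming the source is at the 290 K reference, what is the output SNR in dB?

By definition F = SNR_in/SNR_out, so in dB: SNR_out = SNR_in − NF
SNR_out = 46.4 − 2.49 = 43.91 dB

43.91 dB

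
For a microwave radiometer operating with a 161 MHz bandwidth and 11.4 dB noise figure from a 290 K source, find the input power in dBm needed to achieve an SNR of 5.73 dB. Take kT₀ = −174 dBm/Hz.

Sensitivity = −174 + 10 log₁₀(B) + NF + SNR_min
= −174 + 82.07 + 11.4 + 5.73
= −74.80 dBm → −74.8 dBm

−74.8 dBm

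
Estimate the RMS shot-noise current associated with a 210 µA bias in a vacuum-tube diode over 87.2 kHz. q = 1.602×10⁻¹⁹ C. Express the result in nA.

I_n = √(2qI·B)
2qI·B = 2 × 1.602×10⁻¹⁹ × 2.10×10⁻⁴ × 8.72×10⁴ = 5.87×10⁻¹⁸ A²
I_n = √(5.87×10⁻¹⁸) = 2.42×10⁻⁹ A = 2.42 nA

2.42 nA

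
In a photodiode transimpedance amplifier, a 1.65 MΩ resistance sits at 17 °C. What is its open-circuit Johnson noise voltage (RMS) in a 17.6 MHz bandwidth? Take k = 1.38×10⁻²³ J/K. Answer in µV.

T = 17 °C + 273.15 = 290.15 K
V_n = √(4kTRB)
4kTRB = 4 × 1.38×10⁻²³ × 290.15 × 1.65×10⁶ × 1.76×10⁷ = 4.65×10⁻⁷ V²
V_n = √(4.65×10⁻⁷) = 6.82×10⁻⁴ V = 682 µV

682 µV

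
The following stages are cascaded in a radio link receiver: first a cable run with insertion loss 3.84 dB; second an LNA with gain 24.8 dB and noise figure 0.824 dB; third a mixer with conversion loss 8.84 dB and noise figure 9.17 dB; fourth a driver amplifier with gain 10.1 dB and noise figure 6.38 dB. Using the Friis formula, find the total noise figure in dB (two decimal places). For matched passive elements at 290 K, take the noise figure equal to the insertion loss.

5.04 dB

Convert to linear (a loss of L dB is a gain of −L dB): F_i = 10^(NF_i/10), G_i = 10^(G_i,dB/10)
  Stage 1: F_1 = 10^(3.84/10) = 2.421, G_1 = 10^(−3.84/10) = 0.4130
  Stage 2: F_2 = 10^(0.824/10) = 1.209, G_2 = 10^(24.8/10) = 302.0
  Stage 3: F_3 = 10^(9.17/10) = 8.260, G_3 = 10^(−8.84/10) = 0.1306
  Stage 4: F_4 = 10^(6.38/10) = 4.345, G_4 = 10^(10.1/10) = 10.23
Friis cascade:
  F = 2.421 + (1.209 − 1)/0.4130 + (8.260 − 1)/124.7 + (4.345 − 1)/16.29 = 3.190
NF = 10 log₁₀(3.190) = 5.04 dB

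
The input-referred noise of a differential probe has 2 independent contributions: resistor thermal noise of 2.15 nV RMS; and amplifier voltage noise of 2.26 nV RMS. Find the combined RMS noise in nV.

Uncorrelated sources add in power (mean-square): V_tot = √(ΣV_i²)
V_tot = √[(2.15×10⁻⁹)² + (2.26×10⁻⁹)²] = 3.12×10⁻⁹ V = 3.12 nV

3.12 nV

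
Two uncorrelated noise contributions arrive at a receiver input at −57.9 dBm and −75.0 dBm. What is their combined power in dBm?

−57.8 dBm

Convert to linear, add, convert back:
P₁ = 1.62×10⁻⁹ W, P₂ = 3.16×10⁻¹¹ W
P_tot = 1.65×10⁻⁹ W → 10 log₁₀(P_tot / 10⁻³) = −57.8 dBm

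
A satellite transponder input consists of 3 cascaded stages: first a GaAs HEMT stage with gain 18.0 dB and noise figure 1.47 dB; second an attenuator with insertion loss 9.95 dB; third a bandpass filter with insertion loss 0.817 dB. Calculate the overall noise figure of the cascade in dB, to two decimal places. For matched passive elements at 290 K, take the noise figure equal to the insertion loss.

Convert to linear (a loss of L dB is a gain of −L dB): F_i = 10^(NF_i/10), G_i = 10^(G_i,dB/10)
  Stage 1: F_1 = 10^(1.47/10) = 1.403, G_1 = 10^(18.0/10) = 63.10
  Stage 2: F_2 = 10^(9.95/10) = 9.886, G_2 = 10^(−9.95/10) = 0.1012
  Stage 3: F_3 = 10^(0.817/10) = 1.207, G_3 = 10^(−0.817/10) = 0.8285
Friis cascade:
  F = 1.403 + (9.886 − 1)/63.10 + (1.207 − 1)/6.383 = 1.576
NF = 10 log₁₀(1.576) = 1.98 dB

1.98 dB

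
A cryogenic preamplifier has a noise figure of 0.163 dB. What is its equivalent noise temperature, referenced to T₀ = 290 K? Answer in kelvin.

F = 10^(0.163/10) = 1.03825
T_e = (F − 1)·T₀ = (1.03825 − 1) × 290 = 11.1 K

11.1 K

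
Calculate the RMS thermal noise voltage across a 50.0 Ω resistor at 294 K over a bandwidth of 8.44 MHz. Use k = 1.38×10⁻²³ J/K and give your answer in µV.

2.62 µV

V_n = √(4kTRB)
4kTRB = 4 × 1.38×10⁻²³ × 294 × 5.00×10¹ × 8.44×10⁶ = 6.85×10⁻¹² V²
V_n = √(6.85×10⁻¹²) = 2.62×10⁻⁶ V = 2.62 µV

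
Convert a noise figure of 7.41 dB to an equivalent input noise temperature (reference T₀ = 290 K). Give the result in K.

F = 10^(7.41/10) = 5.50808
T_e = (F − 1)·T₀ = (5.50808 − 1) × 290 = 1307 K

1307 K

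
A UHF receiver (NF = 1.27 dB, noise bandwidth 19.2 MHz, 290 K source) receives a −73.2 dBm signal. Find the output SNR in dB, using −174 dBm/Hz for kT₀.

26.7 dB

Noise floor: N = −174 + 10 log₁₀(B) + NF
10 log₁₀(1.92×10⁷) = 72.83 dB
N = −174 + 72.83 + 1.27 = −99.90 dBm
SNR = P_sig − N = −73.2 − (−99.90) = 26.70 dB → 26.7 dB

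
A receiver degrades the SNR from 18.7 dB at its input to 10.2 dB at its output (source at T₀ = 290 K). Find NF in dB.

8.5 dB

NF (dB) = SNR_in(dB) − SNR_out(dB) when the source is at T₀
NF = 18.7 − 10.2 = 8.5 dB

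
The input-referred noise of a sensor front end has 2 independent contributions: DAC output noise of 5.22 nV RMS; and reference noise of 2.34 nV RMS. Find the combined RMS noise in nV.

Uncorrelated sources add in power (mean-square): V_tot = √(ΣV_i²)
V_tot = √[(5.22×10⁻⁹)² + (2.34×10⁻⁹)²] = 5.72×10⁻⁹ V = 5.72 nV

5.72 nV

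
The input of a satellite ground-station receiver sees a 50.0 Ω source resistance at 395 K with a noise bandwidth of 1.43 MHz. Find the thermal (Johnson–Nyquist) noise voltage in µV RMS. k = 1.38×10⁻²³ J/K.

V_n = √(4kTRB)
4kTRB = 4 × 1.38×10⁻²³ × 395 × 5.00×10¹ × 1.43×10⁶ = 1.56×10⁻¹² V²
V_n = √(1.56×10⁻¹²) = 1.25×10⁻⁶ V = 1.25 µV

1.25 µV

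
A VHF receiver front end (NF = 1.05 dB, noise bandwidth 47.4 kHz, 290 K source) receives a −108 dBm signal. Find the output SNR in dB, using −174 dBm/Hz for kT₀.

Noise floor: N = −174 + 10 log₁₀(B) + NF
10 log₁₀(4.74×10⁴) = 46.76 dB
N = −174 + 46.76 + 1.05 = −126.19 dBm
SNR = P_sig − N = −108 − (−126.19) = 18.19 dB → 18.2 dB

18.2 dB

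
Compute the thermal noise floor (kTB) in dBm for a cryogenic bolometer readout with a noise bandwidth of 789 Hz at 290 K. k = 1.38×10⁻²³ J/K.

−145.0 dBm

P_n = kTB = 1.38×10⁻²³ × 290 × 7.89×10² = 3.16×10⁻¹⁸ W
In dBm: 10 log₁₀(3.16×10⁻¹⁸ / 10⁻³) = −145.0 dBm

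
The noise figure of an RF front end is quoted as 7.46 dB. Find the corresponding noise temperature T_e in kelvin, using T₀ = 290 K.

1326 K

F = 10^(7.46/10) = 5.57186
T_e = (F − 1)·T₀ = (5.57186 − 1) × 290 = 1326 K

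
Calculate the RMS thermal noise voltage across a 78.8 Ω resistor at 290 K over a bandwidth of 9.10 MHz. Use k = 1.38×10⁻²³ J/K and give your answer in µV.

3.39 µV

V_n = √(4kTRB)
4kTRB = 4 × 1.38×10⁻²³ × 290 × 7.88×10¹ × 9.10×10⁶ = 1.15×10⁻¹¹ V²
V_n = √(1.15×10⁻¹¹) = 3.39×10⁻⁶ V = 3.39 µV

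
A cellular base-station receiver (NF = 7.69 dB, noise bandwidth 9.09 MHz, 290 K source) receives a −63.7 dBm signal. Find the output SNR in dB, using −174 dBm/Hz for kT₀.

Noise floor: N = −174 + 10 log₁₀(B) + NF
10 log₁₀(9.09×10⁶) = 69.59 dB
N = −174 + 69.59 + 7.69 = −96.72 dBm
SNR = P_sig − N = −63.7 − (−96.72) = 33.02 dB → 33.0 dB

33.0 dB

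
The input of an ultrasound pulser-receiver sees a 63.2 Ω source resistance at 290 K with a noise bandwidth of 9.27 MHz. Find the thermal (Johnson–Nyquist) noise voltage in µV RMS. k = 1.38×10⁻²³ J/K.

3.06 µV

V_n = √(4kTRB)
4kTRB = 4 × 1.38×10⁻²³ × 290 × 6.32×10¹ × 9.27×10⁶ = 9.38×10⁻¹² V²
V_n = √(9.38×10⁻¹²) = 3.06×10⁻⁶ V = 3.06 µV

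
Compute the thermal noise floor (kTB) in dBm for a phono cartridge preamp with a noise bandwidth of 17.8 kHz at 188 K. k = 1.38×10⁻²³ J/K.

P_n = kTB = 1.38×10⁻²³ × 188 × 1.78×10⁴ = 4.62×10⁻¹⁷ W
In dBm: 10 log₁₀(4.62×10⁻¹⁷ / 10⁻³) = −133.4 dBm

−133.4 dBm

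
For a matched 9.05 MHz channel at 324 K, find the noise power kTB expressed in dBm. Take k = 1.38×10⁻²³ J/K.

P_n = kTB = 1.38×10⁻²³ × 324 × 9.05×10⁶ = 4.05×10⁻¹⁴ W
In dBm: 10 log₁₀(4.05×10⁻¹⁴ / 10⁻³) = −103.9 dBm

−103.9 dBm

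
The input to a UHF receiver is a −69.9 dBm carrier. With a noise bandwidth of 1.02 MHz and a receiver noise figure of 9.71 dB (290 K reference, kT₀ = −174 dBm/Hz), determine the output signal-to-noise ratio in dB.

34.3 dB

Noise floor: N = −174 + 10 log₁₀(B) + NF
10 log₁₀(1.02×10⁶) = 60.09 dB
N = −174 + 60.09 + 9.71 = −104.20 dBm
SNR = P_sig − N = −69.9 − (−104.20) = 34.30 dB → 34.3 dB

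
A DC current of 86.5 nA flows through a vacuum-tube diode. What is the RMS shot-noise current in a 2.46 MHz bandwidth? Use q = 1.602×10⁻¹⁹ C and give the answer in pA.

I_n = √(2qI·B)
2qI·B = 2 × 1.602×10⁻¹⁹ × 8.65×10⁻⁸ × 2.46×10⁶ = 6.82×10⁻²⁰ A²
I_n = √(6.82×10⁻²⁰) = 2.61×10⁻¹⁰ A = 261 pA

261 pA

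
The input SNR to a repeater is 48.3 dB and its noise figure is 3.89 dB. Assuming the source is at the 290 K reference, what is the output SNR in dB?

44.41 dB

By definition F = SNR_in/SNR_out, so in dB: SNR_out = SNR_in − NF
SNR_out = 48.3 − 3.89 = 44.41 dB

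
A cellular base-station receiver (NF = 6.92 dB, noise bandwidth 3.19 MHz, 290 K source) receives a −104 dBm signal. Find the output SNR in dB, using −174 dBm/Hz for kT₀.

Noise floor: N = −174 + 10 log₁₀(B) + NF
10 log₁₀(3.19×10⁶) = 65.04 dB
N = −174 + 65.04 + 6.92 = −102.04 dBm
SNR = P_sig − N = −104 − (−102.04) = −1.96 dB → −2.0 dB

−2.0 dB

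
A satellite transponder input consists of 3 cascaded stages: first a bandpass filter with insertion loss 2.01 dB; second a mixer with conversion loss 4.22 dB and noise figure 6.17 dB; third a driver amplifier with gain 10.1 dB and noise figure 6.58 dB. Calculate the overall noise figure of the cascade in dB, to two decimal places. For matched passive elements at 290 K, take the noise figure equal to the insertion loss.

Convert to linear (a loss of L dB is a gain of −L dB): F_i = 10^(NF_i/10), G_i = 10^(G_i,dB/10)
  Stage 1: F_1 = 10^(2.01/10) = 1.589, G_1 = 10^(−2.01/10) = 0.6295
  Stage 2: F_2 = 10^(6.17/10) = 4.140, G_2 = 10^(−4.22/10) = 0.3784
  Stage 3: F_3 = 10^(6.58/10) = 4.550, G_3 = 10^(10.1/10) = 10.23
Friis cascade:
  F = 1.589 + (4.140 − 1)/0.6295 + (4.550 − 1)/0.2382 = 21.48
NF = 10 log₁₀(21.48) = 13.32 dB

13.32 dB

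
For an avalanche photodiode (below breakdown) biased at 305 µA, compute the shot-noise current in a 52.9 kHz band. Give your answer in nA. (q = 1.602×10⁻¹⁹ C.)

I_n = √(2qI·B)
2qI·B = 2 × 1.602×10⁻¹⁹ × 3.05×10⁻⁴ × 5.29×10⁴ = 5.17×10⁻¹⁸ A²
I_n = √(5.17×10⁻¹⁸) = 2.27×10⁻⁹ A = 2.27 nA

2.27 nA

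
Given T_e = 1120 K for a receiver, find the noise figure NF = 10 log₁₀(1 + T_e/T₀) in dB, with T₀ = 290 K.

F = 1 + T_e/T₀ = 1 + 1120/290 = 4.86207
NF = 10 log₁₀(4.86207) = 6.87 dB

6.87 dB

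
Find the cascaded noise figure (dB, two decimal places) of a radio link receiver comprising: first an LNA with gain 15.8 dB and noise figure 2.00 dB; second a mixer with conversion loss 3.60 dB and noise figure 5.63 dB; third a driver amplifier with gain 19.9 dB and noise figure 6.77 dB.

2.74 dB

Convert to linear (a loss of L dB is a gain of −L dB): F_i = 10^(NF_i/10), G_i = 10^(G_i,dB/10)
  Stage 1: F_1 = 10^(2.00/10) = 1.585, G_1 = 10^(15.8/10) = 38.02
  Stage 2: F_2 = 10^(5.63/10) = 3.656, G_2 = 10^(−3.60/10) = 0.4365
  Stage 3: F_3 = 10^(6.77/10) = 4.753, G_3 = 10^(19.9/10) = 97.72
Friis cascade:
  F = 1.585 + (3.656 − 1)/38.02 + (4.753 − 1)/16.60 = 1.881
NF = 10 log₁₀(1.881) = 2.74 dB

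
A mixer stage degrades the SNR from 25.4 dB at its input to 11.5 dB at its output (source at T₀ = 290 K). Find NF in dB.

13.9 dB

NF (dB) = SNR_in(dB) − SNR_out(dB) when the source is at T₀
NF = 25.4 − 11.5 = 13.9 dB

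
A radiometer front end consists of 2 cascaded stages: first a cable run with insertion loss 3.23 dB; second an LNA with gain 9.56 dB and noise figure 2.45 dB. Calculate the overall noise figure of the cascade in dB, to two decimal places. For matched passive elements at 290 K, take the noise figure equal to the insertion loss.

Convert to linear (a loss of L dB is a gain of −L dB): F_i = 10^(NF_i/10), G_i = 10^(G_i,dB/10)
  Stage 1: F_1 = 10^(3.23/10) = 2.104, G_1 = 10^(−3.23/10) = 0.4753
  Stage 2: F_2 = 10^(2.45/10) = 1.758, G_2 = 10^(9.56/10) = 9.036
Friis cascade:
  F = 2.104 + (1.758 − 1)/0.4753 = 3.698
NF = 10 log₁₀(3.698) = 5.68 dB

5.68 dB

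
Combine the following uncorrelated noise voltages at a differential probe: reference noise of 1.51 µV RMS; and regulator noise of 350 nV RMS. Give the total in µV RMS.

Uncorrelated sources add in power (mean-square): V_tot = √(ΣV_i²)
V_tot = √[(1.51×10⁻⁶)² + (3.50×10⁻⁷)²] = 1.55×10⁻⁶ V = 1.55 µV

1.55 µV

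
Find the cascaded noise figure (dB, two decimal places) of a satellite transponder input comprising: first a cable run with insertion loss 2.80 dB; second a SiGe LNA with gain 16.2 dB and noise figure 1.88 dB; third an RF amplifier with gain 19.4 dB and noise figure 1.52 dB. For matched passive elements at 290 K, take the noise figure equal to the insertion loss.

Convert to linear (a loss of L dB is a gain of −L dB): F_i = 10^(NF_i/10), G_i = 10^(G_i,dB/10)
  Stage 1: F_1 = 10^(2.80/10) = 1.905, G_1 = 10^(−2.80/10) = 0.5248
  Stage 2: F_2 = 10^(1.88/10) = 1.542, G_2 = 10^(16.2/10) = 41.69
  Stage 3: F_3 = 10^(1.52/10) = 1.419, G_3 = 10^(19.4/10) = 87.10
Friis cascade:
  F = 1.905 + (1.542 − 1)/0.5248 + (1.419 − 1)/21.88 = 2.957
NF = 10 log₁₀(2.957) = 4.71 dB

4.71 dB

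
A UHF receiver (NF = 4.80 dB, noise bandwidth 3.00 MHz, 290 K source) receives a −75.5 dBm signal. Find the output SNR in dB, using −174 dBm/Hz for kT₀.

28.9 dB

Noise floor: N = −174 + 10 log₁₀(B) + NF
10 log₁₀(3.00×10⁶) = 64.77 dB
N = −174 + 64.77 + 4.80 = −104.43 dBm
SNR = P_sig − N = −75.5 − (−104.43) = 28.93 dB → 28.9 dB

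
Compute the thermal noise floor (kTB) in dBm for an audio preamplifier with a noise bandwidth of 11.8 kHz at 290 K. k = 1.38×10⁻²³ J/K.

−133.3 dBm

P_n = kTB = 1.38×10⁻²³ × 290 × 1.18×10⁴ = 4.72×10⁻¹⁷ W
In dBm: 10 log₁₀(4.72×10⁻¹⁷ / 10⁻³) = −133.3 dBm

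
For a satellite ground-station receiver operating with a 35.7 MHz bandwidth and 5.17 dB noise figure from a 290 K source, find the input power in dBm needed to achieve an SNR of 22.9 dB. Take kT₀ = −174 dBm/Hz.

−70.4 dBm

Sensitivity = −174 + 10 log₁₀(B) + NF + SNR_min
= −174 + 75.53 + 5.17 + 22.9
= −70.40 dBm → −70.4 dBm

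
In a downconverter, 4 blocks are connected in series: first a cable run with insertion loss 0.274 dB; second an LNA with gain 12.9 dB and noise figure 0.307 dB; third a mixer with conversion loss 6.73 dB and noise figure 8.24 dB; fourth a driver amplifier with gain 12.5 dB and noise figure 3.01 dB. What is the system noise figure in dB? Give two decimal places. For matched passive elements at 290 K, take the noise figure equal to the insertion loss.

Convert to linear (a loss of L dB is a gain of −L dB): F_i = 10^(NF_i/10), G_i = 10^(G_i,dB/10)
  Stage 1: F_1 = 10^(0.274/10) = 1.065, G_1 = 10^(−0.274/10) = 0.9389
  Stage 2: F_2 = 10^(0.307/10) = 1.073, G_2 = 10^(12.9/10) = 19.50
  Stage 3: F_3 = 10^(8.24/10) = 6.668, G_3 = 10^(−6.73/10) = 0.2123
  Stage 4: F_4 = 10^(3.01/10) = 2.000, G_4 = 10^(12.5/10) = 17.78
Friis cascade:
  F = 1.065 + (1.073 − 1)/0.9389 + (6.668 − 1)/18.31 + (2.000 − 1)/3.887 = 1.710
NF = 10 log₁₀(1.710) = 2.33 dB

2.33 dB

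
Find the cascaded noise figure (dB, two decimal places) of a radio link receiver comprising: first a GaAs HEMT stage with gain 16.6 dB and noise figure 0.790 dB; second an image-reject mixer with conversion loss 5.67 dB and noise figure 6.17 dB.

Convert to linear (a loss of L dB is a gain of −L dB): F_i = 10^(NF_i/10), G_i = 10^(G_i,dB/10)
  Stage 1: F_1 = 10^(0.790/10) = 1.199, G_1 = 10^(16.6/10) = 45.71
  Stage 2: F_2 = 10^(6.17/10) = 4.140, G_2 = 10^(−5.67/10) = 0.2710
Friis cascade:
  F = 1.199 + (4.140 − 1)/45.71 = 1.268
NF = 10 log₁₀(1.268) = 1.03 dB

1.03 dB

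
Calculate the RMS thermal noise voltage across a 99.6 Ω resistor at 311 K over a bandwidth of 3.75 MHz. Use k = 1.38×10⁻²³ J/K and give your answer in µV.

2.53 µV

V_n = √(4kTRB)
4kTRB = 4 × 1.38×10⁻²³ × 311 × 9.96×10¹ × 3.75×10⁶ = 6.41×10⁻¹² V²
V_n = √(6.41×10⁻¹²) = 2.53×10⁻⁶ V = 2.53 µV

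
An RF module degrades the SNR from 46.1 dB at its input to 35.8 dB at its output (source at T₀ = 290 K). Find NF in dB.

10.3 dB

NF (dB) = SNR_in(dB) − SNR_out(dB) when the source is at T₀
NF = 46.1 − 35.8 = 10.3 dB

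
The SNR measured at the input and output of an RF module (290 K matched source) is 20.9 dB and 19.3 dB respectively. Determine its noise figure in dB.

NF (dB) = SNR_in(dB) − SNR_out(dB) when the source is at T₀
NF = 20.9 − 19.3 = 1.6 dB

1.6 dB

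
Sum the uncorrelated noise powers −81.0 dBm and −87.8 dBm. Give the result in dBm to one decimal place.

Convert to linear, add, convert back:
P₁ = 7.94×10⁻¹² W, P₂ = 1.66×10⁻¹² W
P_tot = 9.60×10⁻¹² W → 10 log₁₀(P_tot / 10⁻³) = −80.2 dBm

−80.2 dBm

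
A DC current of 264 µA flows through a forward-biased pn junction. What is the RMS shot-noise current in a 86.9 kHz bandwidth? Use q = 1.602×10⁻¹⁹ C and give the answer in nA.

I_n = √(2qI·B)
2qI·B = 2 × 1.602×10⁻¹⁹ × 2.64×10⁻⁴ × 8.69×10⁴ = 7.35×10⁻¹⁸ A²
I_n = √(7.35×10⁻¹⁸) = 2.71×10⁻⁹ A = 2.71 nA

2.71 nA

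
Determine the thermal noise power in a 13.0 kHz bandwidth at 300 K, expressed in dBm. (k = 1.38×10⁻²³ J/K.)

−132.7 dBm

P_n = kTB = 1.38×10⁻²³ × 300 × 1.30×10⁴ = 5.38×10⁻¹⁷ W
In dBm: 10 log₁₀(5.38×10⁻¹⁷ / 10⁻³) = −132.7 dBm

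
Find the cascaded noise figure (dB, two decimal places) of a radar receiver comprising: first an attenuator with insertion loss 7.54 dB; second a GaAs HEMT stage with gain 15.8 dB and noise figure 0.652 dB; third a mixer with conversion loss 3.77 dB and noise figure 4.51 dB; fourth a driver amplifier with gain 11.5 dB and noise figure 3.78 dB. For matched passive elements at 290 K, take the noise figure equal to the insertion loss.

8.67 dB

Convert to linear (a loss of L dB is a gain of −L dB): F_i = 10^(NF_i/10), G_i = 10^(G_i,dB/10)
  Stage 1: F_1 = 10^(7.54/10) = 5.675, G_1 = 10^(−7.54/10) = 0.1762
  Stage 2: F_2 = 10^(0.652/10) = 1.162, G_2 = 10^(15.8/10) = 38.02
  Stage 3: F_3 = 10^(4.51/10) = 2.825, G_3 = 10^(−3.77/10) = 0.4198
  Stage 4: F_4 = 10^(3.78/10) = 2.388, G_4 = 10^(11.5/10) = 14.13
Friis cascade:
  F = 5.675 + (1.162 − 1)/0.1762 + (2.825 − 1)/6.699 + (2.388 − 1)/2.812 = 7.361
NF = 10 log₁₀(7.361) = 8.67 dB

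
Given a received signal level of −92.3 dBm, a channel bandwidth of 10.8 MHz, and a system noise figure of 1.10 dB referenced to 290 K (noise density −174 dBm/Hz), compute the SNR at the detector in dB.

10.3 dB

Noise floor: N = −174 + 10 log₁₀(B) + NF
10 log₁₀(1.08×10⁷) = 70.33 dB
N = −174 + 70.33 + 1.10 = −102.57 dBm
SNR = P_sig − N = −92.3 − (−102.57) = 10.27 dB → 10.3 dB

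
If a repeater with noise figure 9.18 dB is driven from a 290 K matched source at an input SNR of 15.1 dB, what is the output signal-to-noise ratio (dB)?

By definition F = SNR_in/SNR_out, so in dB: SNR_out = SNR_in − NF
SNR_out = 15.1 − 9.18 = 5.92 dB

5.92 dB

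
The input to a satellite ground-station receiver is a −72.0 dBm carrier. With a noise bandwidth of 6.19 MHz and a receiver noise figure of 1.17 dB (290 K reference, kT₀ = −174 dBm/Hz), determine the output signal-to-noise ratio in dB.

32.9 dB

Noise floor: N = −174 + 10 log₁₀(B) + NF
10 log₁₀(6.19×10⁶) = 67.92 dB
N = −174 + 67.92 + 1.17 = −104.91 dBm
SNR = P_sig − N = −72.0 − (−104.91) = 32.91 dB → 32.9 dB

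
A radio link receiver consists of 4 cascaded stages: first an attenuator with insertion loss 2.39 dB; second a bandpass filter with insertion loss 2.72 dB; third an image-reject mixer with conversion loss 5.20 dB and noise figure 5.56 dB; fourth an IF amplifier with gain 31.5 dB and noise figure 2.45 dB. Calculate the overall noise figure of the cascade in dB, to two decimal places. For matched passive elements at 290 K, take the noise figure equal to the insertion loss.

Convert to linear (a loss of L dB is a gain of −L dB): F_i = 10^(NF_i/10), G_i = 10^(G_i,dB/10)
  Stage 1: F_1 = 10^(2.39/10) = 1.734, G_1 = 10^(−2.39/10) = 0.5768
  Stage 2: F_2 = 10^(2.72/10) = 1.871, G_2 = 10^(−2.72/10) = 0.5346
  Stage 3: F_3 = 10^(5.56/10) = 3.597, G_3 = 10^(−5.20/10) = 0.3020
  Stage 4: F_4 = 10^(2.45/10) = 1.758, G_4 = 10^(31.5/10) = 1413
Friis cascade:
  F = 1.734 + (1.871 − 1)/0.5768 + (3.597 − 1)/0.3083 + (1.758 − 1)/0.09311 = 19.81
NF = 10 log₁₀(19.81) = 12.97 dB

12.97 dB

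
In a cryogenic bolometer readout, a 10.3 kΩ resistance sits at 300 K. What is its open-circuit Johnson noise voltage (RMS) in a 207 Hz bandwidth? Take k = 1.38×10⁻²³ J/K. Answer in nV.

V_n = √(4kTRB)
4kTRB = 4 × 1.38×10⁻²³ × 300 × 1.03×10⁴ × 2.07×10² = 3.53×10⁻¹⁴ V²
V_n = √(3.53×10⁻¹⁴) = 1.88×10⁻⁷ V = 188 nV

188 nV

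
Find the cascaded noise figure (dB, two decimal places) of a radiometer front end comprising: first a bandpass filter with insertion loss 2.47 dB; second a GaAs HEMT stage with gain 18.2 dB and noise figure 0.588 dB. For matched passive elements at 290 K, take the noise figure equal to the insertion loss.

3.06 dB

Convert to linear (a loss of L dB is a gain of −L dB): F_i = 10^(NF_i/10), G_i = 10^(G_i,dB/10)
  Stage 1: F_1 = 10^(2.47/10) = 1.766, G_1 = 10^(−2.47/10) = 0.5662
  Stage 2: F_2 = 10^(0.588/10) = 1.145, G_2 = 10^(18.2/10) = 66.07
Friis cascade:
  F = 1.766 + (1.145 − 1)/0.5662 = 2.022
NF = 10 log₁₀(2.022) = 3.06 dB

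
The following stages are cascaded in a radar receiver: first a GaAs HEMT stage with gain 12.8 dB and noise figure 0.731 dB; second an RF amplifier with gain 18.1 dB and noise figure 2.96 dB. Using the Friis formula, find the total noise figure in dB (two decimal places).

Convert to linear (a loss of L dB is a gain of −L dB): F_i = 10^(NF_i/10), G_i = 10^(G_i,dB/10)
  Stage 1: F_1 = 10^(0.731/10) = 1.183, G_1 = 10^(12.8/10) = 19.05
  Stage 2: F_2 = 10^(2.96/10) = 1.977, G_2 = 10^(18.1/10) = 64.57
Friis cascade:
  F = 1.183 + (1.977 − 1)/19.05 = 1.235
NF = 10 log₁₀(1.235) = 0.92 dB

0.92 dB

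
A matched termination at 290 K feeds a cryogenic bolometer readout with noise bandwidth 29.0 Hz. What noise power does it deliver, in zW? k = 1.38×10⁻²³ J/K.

P_n = kTB = 1.38×10⁻²³ × 290 × 2.90×10¹ = 1.16×10⁻¹⁹ W = 116 zW

116 zW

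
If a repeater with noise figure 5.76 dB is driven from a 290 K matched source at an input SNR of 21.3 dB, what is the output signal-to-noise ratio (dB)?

By definition F = SNR_in/SNR_out, so in dB: SNR_out = SNR_in − NF
SNR_out = 21.3 − 5.76 = 15.54 dB

15.54 dB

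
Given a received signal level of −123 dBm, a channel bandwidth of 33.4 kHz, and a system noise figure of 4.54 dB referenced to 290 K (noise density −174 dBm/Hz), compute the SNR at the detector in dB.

1.2 dB

Noise floor: N = −174 + 10 log₁₀(B) + NF
10 log₁₀(3.34×10⁴) = 45.24 dB
N = −174 + 45.24 + 4.54 = −124.22 dBm
SNR = P_sig − N = −123 − (−124.22) = 1.22 dB → 1.2 dB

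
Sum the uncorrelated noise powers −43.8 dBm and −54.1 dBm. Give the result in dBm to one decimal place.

Convert to linear, add, convert back:
P₁ = 4.17×10⁻⁸ W, P₂ = 3.89×10⁻⁹ W
P_tot = 4.56×10⁻⁸ W → 10 log₁₀(P_tot / 10⁻³) = −43.4 dBm

−43.4 dBm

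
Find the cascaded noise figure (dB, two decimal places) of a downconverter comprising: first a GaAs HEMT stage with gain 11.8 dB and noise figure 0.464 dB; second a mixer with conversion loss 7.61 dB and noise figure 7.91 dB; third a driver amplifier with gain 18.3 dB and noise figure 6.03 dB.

Convert to linear (a loss of L dB is a gain of −L dB): F_i = 10^(NF_i/10), G_i = 10^(G_i,dB/10)
  Stage 1: F_1 = 10^(0.464/10) = 1.113, G_1 = 10^(11.8/10) = 15.14
  Stage 2: F_2 = 10^(7.91/10) = 6.180, G_2 = 10^(−7.61/10) = 0.1734
  Stage 3: F_3 = 10^(6.03/10) = 4.009, G_3 = 10^(18.3/10) = 67.61
Friis cascade:
  F = 1.113 + (6.180 − 1)/15.14 + (4.009 − 1)/2.624 = 2.602
NF = 10 log₁₀(2.602) = 4.15 dB

4.15 dB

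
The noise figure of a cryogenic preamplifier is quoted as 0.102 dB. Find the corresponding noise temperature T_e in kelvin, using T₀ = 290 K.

F = 10^(0.102/10) = 1.02376
T_e = (F − 1)·T₀ = (1.02376 − 1) × 290 = 6.89 K

6.89 K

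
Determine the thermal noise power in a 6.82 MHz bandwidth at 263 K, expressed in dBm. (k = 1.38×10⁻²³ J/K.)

−106.1 dBm

P_n = kTB = 1.38×10⁻²³ × 263 × 6.82×10⁶ = 2.48×10⁻¹⁴ W
In dBm: 10 log₁₀(2.48×10⁻¹⁴ / 10⁻³) = −106.1 dBm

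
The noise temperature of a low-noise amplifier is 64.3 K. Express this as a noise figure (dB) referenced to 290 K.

0.870 dB

F = 1 + T_e/T₀ = 1 + 64.3/290 = 1.22172
NF = 10 log₁₀(1.22172) = 0.870 dB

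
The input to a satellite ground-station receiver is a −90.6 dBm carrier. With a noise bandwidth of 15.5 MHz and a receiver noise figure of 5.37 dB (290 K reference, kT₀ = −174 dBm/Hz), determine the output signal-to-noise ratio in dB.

6.1 dB

Noise floor: N = −174 + 10 log₁₀(B) + NF
10 log₁₀(1.55×10⁷) = 71.9 dB
N = −174 + 71.9 + 5.37 = −96.73 dBm
SNR = P_sig − N = −90.6 − (−96.73) = 6.13 dB → 6.1 dB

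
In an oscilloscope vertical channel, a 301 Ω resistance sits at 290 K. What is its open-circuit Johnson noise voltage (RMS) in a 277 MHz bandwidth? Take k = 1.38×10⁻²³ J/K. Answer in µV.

V_n = √(4kTRB)
4kTRB = 4 × 1.38×10⁻²³ × 290 × 3.01×10² × 2.77×10⁸ = 1.33×10⁻⁹ V²
V_n = √(1.33×10⁻⁹) = 3.65×10⁻⁵ V = 36.5 µV

36.5 µV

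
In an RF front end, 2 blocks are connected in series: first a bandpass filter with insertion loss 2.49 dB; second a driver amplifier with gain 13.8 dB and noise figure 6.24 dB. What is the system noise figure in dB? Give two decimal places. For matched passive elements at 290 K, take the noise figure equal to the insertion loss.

Convert to linear (a loss of L dB is a gain of −L dB): F_i = 10^(NF_i/10), G_i = 10^(G_i,dB/10)
  Stage 1: F_1 = 10^(2.49/10) = 1.774, G_1 = 10^(−2.49/10) = 0.5636
  Stage 2: F_2 = 10^(6.24/10) = 4.207, G_2 = 10^(13.8/10) = 23.99
Friis cascade:
  F = 1.774 + (4.207 − 1)/0.5636 = 7.464
NF = 10 log₁₀(7.464) = 8.73 dB

8.73 dB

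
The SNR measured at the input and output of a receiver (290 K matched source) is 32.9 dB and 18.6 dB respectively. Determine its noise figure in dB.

NF (dB) = SNR_in(dB) − SNR_out(dB) when the source is at T₀
NF = 32.9 − 18.6 = 14.3 dB

14.3 dB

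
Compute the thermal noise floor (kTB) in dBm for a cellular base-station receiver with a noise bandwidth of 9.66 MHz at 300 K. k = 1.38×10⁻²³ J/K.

P_n = kTB = 1.38×10⁻²³ × 300 × 9.66×10⁶ = 4.00×10⁻¹⁴ W
In dBm: 10 log₁₀(4.00×10⁻¹⁴ / 10⁻³) = −104.0 dBm

−104.0 dBm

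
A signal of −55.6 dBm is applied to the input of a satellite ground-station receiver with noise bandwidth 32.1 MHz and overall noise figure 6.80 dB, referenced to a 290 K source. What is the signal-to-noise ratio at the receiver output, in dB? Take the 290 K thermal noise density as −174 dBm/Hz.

Noise floor: N = −174 + 10 log₁₀(B) + NF
10 log₁₀(3.21×10⁷) = 75.07 dB
N = −174 + 75.07 + 6.80 = −92.13 dBm
SNR = P_sig − N = −55.6 − (−92.13) = 36.53 dB → 36.5 dB

36.5 dB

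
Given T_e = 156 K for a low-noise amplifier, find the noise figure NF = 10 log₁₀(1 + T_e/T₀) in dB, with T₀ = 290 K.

F = 1 + T_e/T₀ = 1 + 156/290 = 1.53793
NF = 10 log₁₀(1.53793) = 1.87 dB

1.87 dB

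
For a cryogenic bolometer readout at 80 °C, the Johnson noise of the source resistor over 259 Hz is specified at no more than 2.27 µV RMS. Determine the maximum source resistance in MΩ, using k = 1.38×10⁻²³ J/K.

T = 80 °C + 273.15 = 353.15 K
Johnson–Nyquist: V_n = √(4kTRB) ⇒ R = V_n² / (4kTB)
4kTB = 4 × 1.38×10⁻²³ × 353.15 × 2.59×10² = 5.05×10⁻¹⁸
R = (2.27×10⁻⁶)² / 5.05×10⁻¹⁸ = 1.02×10⁶ Ω = 1.02 MΩ

1.02 MΩ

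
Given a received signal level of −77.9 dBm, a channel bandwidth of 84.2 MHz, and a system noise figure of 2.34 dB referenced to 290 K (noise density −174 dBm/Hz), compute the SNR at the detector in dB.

Noise floor: N = −174 + 10 log₁₀(B) + NF
10 log₁₀(8.42×10⁷) = 79.25 dB
N = −174 + 79.25 + 2.34 = −92.41 dBm
SNR = P_sig − N = −77.9 − (−92.41) = 14.51 dB → 14.5 dB

14.5 dB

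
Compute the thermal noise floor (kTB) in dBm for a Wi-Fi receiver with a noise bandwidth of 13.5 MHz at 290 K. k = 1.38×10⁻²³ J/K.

−102.7 dBm

P_n = kTB = 1.38×10⁻²³ × 290 × 1.35×10⁷ = 5.40×10⁻¹⁴ W
In dBm: 10 log₁₀(5.40×10⁻¹⁴ / 10⁻³) = −102.7 dBm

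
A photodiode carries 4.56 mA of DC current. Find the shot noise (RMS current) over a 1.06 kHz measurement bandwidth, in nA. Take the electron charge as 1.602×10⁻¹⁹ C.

1.24 nA

I_n = √(2qI·B)
2qI·B = 2 × 1.602×10⁻¹⁹ × 4.56×10⁻³ × 1.06×10³ = 1.55×10⁻¹⁸ A²
I_n = √(1.55×10⁻¹⁸) = 1.24×10⁻⁹ A = 1.24 nA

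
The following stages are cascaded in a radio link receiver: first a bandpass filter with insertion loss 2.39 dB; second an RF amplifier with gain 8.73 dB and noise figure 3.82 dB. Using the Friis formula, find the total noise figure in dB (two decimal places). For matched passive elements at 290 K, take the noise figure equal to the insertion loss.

6.21 dB

Convert to linear (a loss of L dB is a gain of −L dB): F_i = 10^(NF_i/10), G_i = 10^(G_i,dB/10)
  Stage 1: F_1 = 10^(2.39/10) = 1.734, G_1 = 10^(−2.39/10) = 0.5768
  Stage 2: F_2 = 10^(3.82/10) = 2.410, G_2 = 10^(8.73/10) = 7.464
Friis cascade:
  F = 1.734 + (2.410 − 1)/0.5768 = 4.178
NF = 10 log₁₀(4.178) = 6.21 dB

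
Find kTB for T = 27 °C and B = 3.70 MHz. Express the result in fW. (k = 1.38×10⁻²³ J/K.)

15.3 fW

T = 27 °C + 273.15 = 300.15 K
P_n = kTB = 1.38×10⁻²³ × 300.15 × 3.70×10⁶ = 1.53×10⁻¹⁴ W = 15.3 fW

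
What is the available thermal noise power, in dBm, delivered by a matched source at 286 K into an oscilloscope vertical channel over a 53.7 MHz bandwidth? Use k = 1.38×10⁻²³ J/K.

P_n = kTB = 1.38×10⁻²³ × 286 × 5.37×10⁷ = 2.12×10⁻¹³ W
In dBm: 10 log₁₀(2.12×10⁻¹³ / 10⁻³) = −96.7 dBm

−96.7 dBm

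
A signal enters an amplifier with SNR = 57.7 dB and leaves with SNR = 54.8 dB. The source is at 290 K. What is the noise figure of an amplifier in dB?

NF (dB) = SNR_in(dB) − SNR_out(dB) when the source is at T₀
NF = 57.7 − 54.8 = 2.9 dB

2.9 dB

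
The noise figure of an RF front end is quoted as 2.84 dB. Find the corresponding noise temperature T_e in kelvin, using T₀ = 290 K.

268 K

F = 10^(2.84/10) = 1.92309
T_e = (F − 1)·T₀ = (1.92309 − 1) × 290 = 268 K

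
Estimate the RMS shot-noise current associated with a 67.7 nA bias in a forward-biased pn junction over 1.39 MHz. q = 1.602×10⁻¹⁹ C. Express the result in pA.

I_n = √(2qI·B)
2qI·B = 2 × 1.602×10⁻¹⁹ × 6.77×10⁻⁸ × 1.39×10⁶ = 3.02×10⁻²⁰ A²
I_n = √(3.02×10⁻²⁰) = 1.74×10⁻¹⁰ A = 174 pA

174 pA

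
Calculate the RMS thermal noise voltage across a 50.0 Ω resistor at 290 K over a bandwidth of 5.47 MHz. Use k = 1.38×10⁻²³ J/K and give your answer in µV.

V_n = √(4kTRB)
4kTRB = 4 × 1.38×10⁻²³ × 290 × 5.00×10¹ × 5.47×10⁶ = 4.38×10⁻¹² V²
V_n = √(4.38×10⁻¹²) = 2.09×10⁻⁶ V = 2.09 µV

2.09 µV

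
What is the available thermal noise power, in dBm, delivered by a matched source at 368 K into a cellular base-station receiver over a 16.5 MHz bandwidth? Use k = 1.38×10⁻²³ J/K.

P_n = kTB = 1.38×10⁻²³ × 368 × 1.65×10⁷ = 8.38×10⁻¹⁴ W
In dBm: 10 log₁₀(8.38×10⁻¹⁴ / 10⁻³) = −100.8 dBm

−100.8 dBm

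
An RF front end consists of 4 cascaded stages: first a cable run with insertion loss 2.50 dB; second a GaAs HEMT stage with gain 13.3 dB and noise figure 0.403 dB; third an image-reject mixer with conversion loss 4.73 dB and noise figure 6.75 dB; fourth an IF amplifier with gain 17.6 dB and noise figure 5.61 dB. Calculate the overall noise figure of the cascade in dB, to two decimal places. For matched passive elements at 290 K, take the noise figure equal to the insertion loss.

Convert to linear (a loss of L dB is a gain of −L dB): F_i = 10^(NF_i/10), G_i = 10^(G_i,dB/10)
  Stage 1: F_1 = 10^(2.50/10) = 1.778, G_1 = 10^(−2.50/10) = 0.5623
  Stage 2: F_2 = 10^(0.403/10) = 1.097, G_2 = 10^(13.3/10) = 21.38
  Stage 3: F_3 = 10^(6.75/10) = 4.732, G_3 = 10^(−4.73/10) = 0.3365
  Stage 4: F_4 = 10^(5.61/10) = 3.639, G_4 = 10^(17.6/10) = 57.54
Friis cascade:
  F = 1.778 + (1.097 − 1)/0.5623 + (4.732 − 1)/12.02 + (3.639 − 1)/4.046 = 2.914
NF = 10 log₁₀(2.914) = 4.64 dB

4.64 dB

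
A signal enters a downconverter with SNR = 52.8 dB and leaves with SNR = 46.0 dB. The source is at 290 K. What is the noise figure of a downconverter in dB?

NF (dB) = SNR_in(dB) − SNR_out(dB) when the source is at T₀
NF = 52.8 − 46.0 = 6.8 dB

6.8 dB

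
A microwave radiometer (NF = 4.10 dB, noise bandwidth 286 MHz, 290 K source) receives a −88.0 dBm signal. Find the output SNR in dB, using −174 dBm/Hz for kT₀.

Noise floor: N = −174 + 10 log₁₀(B) + NF
10 log₁₀(2.86×10⁸) = 84.56 dB
N = −174 + 84.56 + 4.10 = −85.34 dBm
SNR = P_sig − N = −88.0 − (−85.34) = −2.66 dB → −2.7 dB

−2.7 dB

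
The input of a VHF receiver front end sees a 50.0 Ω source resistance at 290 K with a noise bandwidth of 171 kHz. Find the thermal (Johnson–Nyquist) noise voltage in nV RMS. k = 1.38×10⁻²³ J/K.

V_n = √(4kTRB)
4kTRB = 4 × 1.38×10⁻²³ × 290 × 5.00×10¹ × 1.71×10⁵ = 1.37×10⁻¹³ V²
V_n = √(1.37×10⁻¹³) = 3.70×10⁻⁷ V = 370 nV

370 nV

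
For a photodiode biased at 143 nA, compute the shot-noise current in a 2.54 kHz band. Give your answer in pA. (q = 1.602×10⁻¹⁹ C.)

10.8 pA

I_n = √(2qI·B)
2qI·B = 2 × 1.602×10⁻¹⁹ × 1.43×10⁻⁷ × 2.54×10³ = 1.16×10⁻²² A²
I_n = √(1.16×10⁻²²) = 1.08×10⁻¹¹ A = 10.8 pA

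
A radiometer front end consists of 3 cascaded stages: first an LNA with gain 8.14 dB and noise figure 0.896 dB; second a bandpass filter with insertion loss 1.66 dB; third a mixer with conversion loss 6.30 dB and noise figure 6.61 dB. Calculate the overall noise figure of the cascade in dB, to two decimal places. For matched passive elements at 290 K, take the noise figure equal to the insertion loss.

3.23 dB

Convert to linear (a loss of L dB is a gain of −L dB): F_i = 10^(NF_i/10), G_i = 10^(G_i,dB/10)
  Stage 1: F_1 = 10^(0.896/10) = 1.229, G_1 = 10^(8.14/10) = 6.516
  Stage 2: F_2 = 10^(1.66/10) = 1.466, G_2 = 10^(−1.66/10) = 0.6823
  Stage 3: F_3 = 10^(6.61/10) = 4.581, G_3 = 10^(−6.30/10) = 0.2344
Friis cascade:
  F = 1.229 + (1.466 − 1)/6.516 + (4.581 − 1)/4.446 = 2.106
NF = 10 log₁₀(2.106) = 3.23 dB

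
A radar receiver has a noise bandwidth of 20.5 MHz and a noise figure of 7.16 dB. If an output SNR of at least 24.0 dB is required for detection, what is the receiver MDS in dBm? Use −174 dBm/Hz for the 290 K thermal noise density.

−69.7 dBm

Sensitivity = −174 + 10 log₁₀(B) + NF + SNR_min
= −174 + 73.12 + 7.16 + 24.0
= −69.72 dBm → −69.7 dBm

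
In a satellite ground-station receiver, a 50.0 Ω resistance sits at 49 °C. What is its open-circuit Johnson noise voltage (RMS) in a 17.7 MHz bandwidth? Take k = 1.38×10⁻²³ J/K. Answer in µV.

3.97 µV

T = 49 °C + 273.15 = 322.15 K
V_n = √(4kTRB)
4kTRB = 4 × 1.38×10⁻²³ × 322.15 × 5.00×10¹ × 1.77×10⁷ = 1.57×10⁻¹¹ V²
V_n = √(1.57×10⁻¹¹) = 3.97×10⁻⁶ V = 3.97 µV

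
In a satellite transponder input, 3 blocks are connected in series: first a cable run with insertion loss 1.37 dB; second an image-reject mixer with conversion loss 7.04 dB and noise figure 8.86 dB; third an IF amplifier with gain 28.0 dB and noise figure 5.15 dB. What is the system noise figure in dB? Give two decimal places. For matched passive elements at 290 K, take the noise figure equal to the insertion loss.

14.20 dB

Convert to linear (a loss of L dB is a gain of −L dB): F_i = 10^(NF_i/10), G_i = 10^(G_i,dB/10)
  Stage 1: F_1 = 10^(1.37/10) = 1.371, G_1 = 10^(−1.37/10) = 0.7295
  Stage 2: F_2 = 10^(8.86/10) = 7.691, G_2 = 10^(−7.04/10) = 0.1977
  Stage 3: F_3 = 10^(5.15/10) = 3.273, G_3 = 10^(28.0/10) = 631.0
Friis cascade:
  F = 1.371 + (7.691 − 1)/0.7295 + (3.273 − 1)/0.1442 = 26.31
NF = 10 log₁₀(26.31) = 14.20 dB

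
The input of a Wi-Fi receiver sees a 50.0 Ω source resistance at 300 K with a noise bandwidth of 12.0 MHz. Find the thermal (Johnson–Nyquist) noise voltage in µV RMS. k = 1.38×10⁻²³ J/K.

V_n = √(4kTRB)
4kTRB = 4 × 1.38×10⁻²³ × 300 × 5.00×10¹ × 1.20×10⁷ = 9.94×10⁻¹² V²
V_n = √(9.94×10⁻¹²) = 3.15×10⁻⁶ V = 3.15 µV

3.15 µV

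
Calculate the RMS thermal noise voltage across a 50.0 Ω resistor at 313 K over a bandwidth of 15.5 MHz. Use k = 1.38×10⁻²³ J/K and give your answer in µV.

3.66 µV

V_n = √(4kTRB)
4kTRB = 4 × 1.38×10⁻²³ × 313 × 5.00×10¹ × 1.55×10⁷ = 1.34×10⁻¹¹ V²
V_n = √(1.34×10⁻¹¹) = 3.66×10⁻⁶ V = 3.66 µV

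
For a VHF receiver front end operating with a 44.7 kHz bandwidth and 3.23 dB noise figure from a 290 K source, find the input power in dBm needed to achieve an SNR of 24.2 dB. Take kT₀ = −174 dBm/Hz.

Sensitivity = −174 + 10 log₁₀(B) + NF + SNR_min
= −174 + 46.5 + 3.23 + 24.2
= −100.07 dBm → −100.1 dBm

−100.1 dBm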